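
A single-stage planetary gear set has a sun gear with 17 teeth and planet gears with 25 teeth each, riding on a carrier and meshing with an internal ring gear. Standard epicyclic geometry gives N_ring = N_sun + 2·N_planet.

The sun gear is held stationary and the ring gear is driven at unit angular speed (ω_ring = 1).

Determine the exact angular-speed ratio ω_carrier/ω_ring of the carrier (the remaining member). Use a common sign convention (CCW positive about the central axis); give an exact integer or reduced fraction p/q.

N_ring = 17 + 2·25 = 67
17(ω_s−ω_c) = −67(ω_r−ω_c),  ω_s=0, ω_r=1
17(0−ω_c) = −67(1−ω_c)  ⇒  84ω_c = 67  ⇒  ω_c = 67/84
ω_c/ω_r = 67/84

67/84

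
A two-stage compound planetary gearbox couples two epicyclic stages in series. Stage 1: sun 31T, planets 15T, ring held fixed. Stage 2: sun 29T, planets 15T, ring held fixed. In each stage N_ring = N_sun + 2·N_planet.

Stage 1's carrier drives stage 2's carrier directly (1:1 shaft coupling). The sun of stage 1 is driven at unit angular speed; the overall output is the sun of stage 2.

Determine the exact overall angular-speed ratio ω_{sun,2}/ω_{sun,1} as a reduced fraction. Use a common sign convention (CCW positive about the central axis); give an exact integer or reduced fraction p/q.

Stage 1: N_ring = 31 + 2·15 = 61
Stage 1: 31(ω_s−ω_c) = −61(ω_r−ω_c),  ω_r=0, ω_s=1
Stage 1: 31(1−ω_c) = −61(0−ω_c)  ⇒  92ω_c = 31  ⇒  ω_c = 31/92
  ⇒ ω_c¹/ω_s¹ = 31/92
Stage 2: N_ring = 29 + 2·15 = 59
Stage 2: 29(ω_s−ω_c) = −59(ω_r−ω_c),  ω_r=0, ω_c=1
Stage 2: ω_s = 1 − (59/29)(0−1) = 88/29
  ⇒ ω_s²/ω_c² = 88/29
Coupling ω_c² = ω_c¹ ⇒ overall = 31/92 × 88/29 = 682/667

682/667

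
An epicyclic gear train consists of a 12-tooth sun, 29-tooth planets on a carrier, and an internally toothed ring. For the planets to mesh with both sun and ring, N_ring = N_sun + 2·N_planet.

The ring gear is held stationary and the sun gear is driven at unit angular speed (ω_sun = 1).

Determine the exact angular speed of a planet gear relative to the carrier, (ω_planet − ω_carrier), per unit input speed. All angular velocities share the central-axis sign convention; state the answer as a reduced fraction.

N_ring = 12 + 2·29 = 70
12(ω_s−ω_c) = −70(ω_r−ω_c),  ω_r=0, ω_s=1
12(1−ω_c) = −70(0−ω_c)  ⇒  82ω_c = 12  ⇒  ω_c = 6/41
sun–planet: 12·(1−6/41) = −29·(ω_p−ω_c)  ⇒  ω_p−ω_c = −(12/29)·(35/41) = -420/1189

-420/1189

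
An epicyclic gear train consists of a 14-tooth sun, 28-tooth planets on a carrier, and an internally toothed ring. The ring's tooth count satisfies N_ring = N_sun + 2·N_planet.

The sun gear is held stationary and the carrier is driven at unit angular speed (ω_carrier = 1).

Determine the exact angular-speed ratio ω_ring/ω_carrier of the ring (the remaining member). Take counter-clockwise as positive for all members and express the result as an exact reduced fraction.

N_ring = 14 + 2·28 = 70
14(ω_s−ω_c) = −70(ω_r−ω_c),  ω_s=0, ω_c=1
ω_r = 1 − (14/70)(0−1) = 6/5
ω_r/ω_c = 6/5

6/5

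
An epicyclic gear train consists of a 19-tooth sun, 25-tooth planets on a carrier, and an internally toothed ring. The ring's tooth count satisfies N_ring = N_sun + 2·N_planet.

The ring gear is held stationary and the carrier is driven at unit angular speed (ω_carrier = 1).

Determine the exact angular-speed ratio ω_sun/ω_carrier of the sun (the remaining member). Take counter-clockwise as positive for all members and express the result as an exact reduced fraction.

88/19

N_ring = 19 + 2·25 = 69
19(ω_s−ω_c) = −69(ω_r−ω_c),  ω_r=0, ω_c=1
ω_s = 1 − (69/19)(0−1) = 88/19
ω_s/ω_c = 88/19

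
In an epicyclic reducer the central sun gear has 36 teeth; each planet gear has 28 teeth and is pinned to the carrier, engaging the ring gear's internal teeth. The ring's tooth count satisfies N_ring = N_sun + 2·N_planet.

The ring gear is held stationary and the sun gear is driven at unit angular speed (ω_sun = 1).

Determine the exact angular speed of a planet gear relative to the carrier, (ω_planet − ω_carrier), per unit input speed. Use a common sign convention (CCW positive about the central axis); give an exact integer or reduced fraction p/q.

-207/224

N_ring = 36 + 2·28 = 92
36(ω_s−ω_c) = −92(ω_r−ω_c),  ω_r=0, ω_s=1
36(1−ω_c) = −92(0−ω_c)  ⇒  128ω_c = 36  ⇒  ω_c = 9/32
sun–planet: 36·(1−9/32) = −28·(ω_p−ω_c)  ⇒  ω_p−ω_c = −(36/28)·(23/32) = -207/224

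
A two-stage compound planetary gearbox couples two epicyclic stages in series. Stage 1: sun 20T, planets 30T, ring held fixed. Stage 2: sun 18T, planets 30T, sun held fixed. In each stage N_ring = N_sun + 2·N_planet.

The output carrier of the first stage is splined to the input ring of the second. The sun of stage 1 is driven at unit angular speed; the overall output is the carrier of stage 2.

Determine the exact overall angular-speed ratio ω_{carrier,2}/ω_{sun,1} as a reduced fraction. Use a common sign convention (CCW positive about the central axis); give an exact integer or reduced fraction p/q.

Stage 1: N_ring = 20 + 2·30 = 80
Stage 1: 20(ω_s−ω_c) = −80(ω_r−ω_c),  ω_r=0, ω_s=1
Stage 1: 20(1−ω_c) = −80(0−ω_c)  ⇒  100ω_c = 20  ⇒  ω_c = 1/5
  ⇒ ω_c¹/ω_s¹ = 1/5
Stage 2: N_ring = 18 + 2·30 = 78
Stage 2: 18(ω_s−ω_c) = −78(ω_r−ω_c),  ω_s=0, ω_r=1
Stage 2: 18(0−ω_c) = −78(1−ω_c)  ⇒  96ω_c = 78  ⇒  ω_c = 13/16
  ⇒ ω_c²/ω_r² = 13/16
Coupling ω_r² = ω_c¹ ⇒ overall = 1/5 × 13/16 = 13/80

13/80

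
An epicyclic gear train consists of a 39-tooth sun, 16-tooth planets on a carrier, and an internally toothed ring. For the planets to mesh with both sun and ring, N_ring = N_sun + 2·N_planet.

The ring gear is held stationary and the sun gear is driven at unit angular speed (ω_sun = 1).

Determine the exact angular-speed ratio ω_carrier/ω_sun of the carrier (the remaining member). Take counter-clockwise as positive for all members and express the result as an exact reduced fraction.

39/110

N_ring = 39 + 2·16 = 71
39(ω_s−ω_c) = −71(ω_r−ω_c),  ω_r=0, ω_s=1
39(1−ω_c) = −71(0−ω_c)  ⇒  110ω_c = 39  ⇒  ω_c = 39/110
ω_c/ω_s = 39/110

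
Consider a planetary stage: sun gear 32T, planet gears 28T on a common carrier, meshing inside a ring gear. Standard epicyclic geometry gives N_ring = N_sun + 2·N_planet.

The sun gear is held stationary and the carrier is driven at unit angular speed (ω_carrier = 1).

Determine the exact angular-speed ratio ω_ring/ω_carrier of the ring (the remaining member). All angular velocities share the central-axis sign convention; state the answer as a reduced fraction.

N_ring = 32 + 2·28 = 88
32(ω_s−ω_c) = −88(ω_r−ω_c),  ω_s=0, ω_c=1
ω_r = 1 − (32/88)(0−1) = 15/11
ω_r/ω_c = 15/11

15/11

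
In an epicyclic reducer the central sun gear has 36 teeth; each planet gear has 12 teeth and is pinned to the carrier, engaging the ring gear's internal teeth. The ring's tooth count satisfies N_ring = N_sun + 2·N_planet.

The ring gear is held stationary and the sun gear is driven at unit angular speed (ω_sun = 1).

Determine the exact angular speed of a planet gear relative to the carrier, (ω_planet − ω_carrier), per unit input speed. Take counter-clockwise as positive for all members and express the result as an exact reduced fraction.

-15/8

N_ring = 36 + 2·12 = 60
36(ω_s−ω_c) = −60(ω_r−ω_c),  ω_r=0, ω_s=1
36(1−ω_c) = −60(0−ω_c)  ⇒  96ω_c = 36  ⇒  ω_c = 3/8
sun–planet: 36·(1−3/8) = −12·(ω_p−ω_c)  ⇒  ω_p−ω_c = −(36/12)·(5/8) = -15/8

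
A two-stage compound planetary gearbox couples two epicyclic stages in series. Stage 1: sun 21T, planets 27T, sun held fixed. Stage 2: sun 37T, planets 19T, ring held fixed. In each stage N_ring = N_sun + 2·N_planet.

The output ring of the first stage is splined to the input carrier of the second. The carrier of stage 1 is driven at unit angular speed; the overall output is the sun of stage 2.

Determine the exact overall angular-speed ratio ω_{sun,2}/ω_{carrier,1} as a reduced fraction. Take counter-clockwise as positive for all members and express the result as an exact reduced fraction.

3584/925

Stage 1: N_ring = 21 + 2·27 = 75
Stage 1: 21(ω_s−ω_c) = −75(ω_r−ω_c),  ω_s=0, ω_c=1
Stage 1: ω_r = 1 − (21/75)(0−1) = 32/25
  ⇒ ω_r¹/ω_c¹ = 32/25
Stage 2: N_ring = 37 + 2·19 = 75
Stage 2: 37(ω_s−ω_c) = −75(ω_r−ω_c),  ω_r=0, ω_c=1
Stage 2: ω_s = 1 − (75/37)(0−1) = 112/37
  ⇒ ω_s²/ω_c² = 112/37
Coupling ω_c² = ω_r¹ ⇒ overall = 32/25 × 112/37 = 3584/925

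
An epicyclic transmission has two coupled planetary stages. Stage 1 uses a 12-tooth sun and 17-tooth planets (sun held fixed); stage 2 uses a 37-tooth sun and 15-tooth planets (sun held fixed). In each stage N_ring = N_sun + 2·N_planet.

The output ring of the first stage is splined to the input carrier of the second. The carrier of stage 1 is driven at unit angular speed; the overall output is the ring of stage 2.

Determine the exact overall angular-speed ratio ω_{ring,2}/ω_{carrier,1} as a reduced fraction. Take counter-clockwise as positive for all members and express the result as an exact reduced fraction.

Stage 1: N_ring = 12 + 2·17 = 46
Stage 1: 12(ω_s−ω_c) = −46(ω_r−ω_c),  ω_s=0, ω_c=1
Stage 1: ω_r = 1 − (12/46)(0−1) = 29/23
  ⇒ ω_r¹/ω_c¹ = 29/23
Stage 2: N_ring = 37 + 2·15 = 67
Stage 2: 37(ω_s−ω_c) = −67(ω_r−ω_c),  ω_s=0, ω_c=1
Stage 2: ω_r = 1 − (37/67)(0−1) = 104/67
  ⇒ ω_r²/ω_c² = 104/67
Coupling ω_c² = ω_r¹ ⇒ overall = 29/23 × 104/67 = 3016/1541

3016/1541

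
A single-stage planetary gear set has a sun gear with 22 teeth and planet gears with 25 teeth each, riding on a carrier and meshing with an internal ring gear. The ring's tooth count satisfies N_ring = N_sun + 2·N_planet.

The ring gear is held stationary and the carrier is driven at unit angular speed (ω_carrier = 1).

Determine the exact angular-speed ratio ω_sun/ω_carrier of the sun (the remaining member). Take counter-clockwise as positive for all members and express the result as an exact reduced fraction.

47/11

N_ring = 22 + 2·25 = 72
22(ω_s−ω_c) = −72(ω_r−ω_c),  ω_r=0, ω_c=1
ω_s = 1 − (72/22)(0−1) = 47/11
ω_s/ω_c = 47/11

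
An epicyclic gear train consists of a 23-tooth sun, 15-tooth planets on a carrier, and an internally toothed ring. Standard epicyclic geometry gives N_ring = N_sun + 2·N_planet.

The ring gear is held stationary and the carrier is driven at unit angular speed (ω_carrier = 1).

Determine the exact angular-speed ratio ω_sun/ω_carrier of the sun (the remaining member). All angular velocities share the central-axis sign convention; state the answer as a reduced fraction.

N_ring = 23 + 2·15 = 53
23(ω_s−ω_c) = −53(ω_r−ω_c),  ω_r=0, ω_c=1
ω_s = 1 − (53/23)(0−1) = 76/23
ω_s/ω_c = 76/23

76/23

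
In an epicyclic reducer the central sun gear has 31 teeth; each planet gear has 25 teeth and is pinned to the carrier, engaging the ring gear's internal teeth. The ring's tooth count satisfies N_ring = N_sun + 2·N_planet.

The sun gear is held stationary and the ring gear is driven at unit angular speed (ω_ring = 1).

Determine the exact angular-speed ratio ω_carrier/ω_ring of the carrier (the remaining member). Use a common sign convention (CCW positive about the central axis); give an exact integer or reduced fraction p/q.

N_ring = 31 + 2·25 = 81
31(ω_s−ω_c) = −81(ω_r−ω_c),  ω_s=0, ω_r=1
31(0−ω_c) = −81(1−ω_c)  ⇒  112ω_c = 81  ⇒  ω_c = 81/112
ω_c/ω_r = 81/112

81/112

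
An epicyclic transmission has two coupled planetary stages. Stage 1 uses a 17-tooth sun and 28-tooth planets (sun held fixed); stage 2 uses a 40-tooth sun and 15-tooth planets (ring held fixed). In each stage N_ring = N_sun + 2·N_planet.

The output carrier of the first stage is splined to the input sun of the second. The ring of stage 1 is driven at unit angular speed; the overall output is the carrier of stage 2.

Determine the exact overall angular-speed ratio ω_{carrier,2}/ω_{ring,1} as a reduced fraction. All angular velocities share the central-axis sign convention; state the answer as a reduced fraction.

146/495

Stage 1: N_ring = 17 + 2·28 = 73
Stage 1: 17(ω_s−ω_c) = −73(ω_r−ω_c),  ω_s=0, ω_r=1
Stage 1: 17(0−ω_c) = −73(1−ω_c)  ⇒  90ω_c = 73  ⇒  ω_c = 73/90
  ⇒ ω_c¹/ω_r¹ = 73/90
Stage 2: N_ring = 40 + 2·15 = 70
Stage 2: 40(ω_s−ω_c) = −70(ω_r−ω_c),  ω_r=0, ω_s=1
Stage 2: 40(1−ω_c) = −70(0−ω_c)  ⇒  110ω_c = 40  ⇒  ω_c = 4/11
  ⇒ ω_c²/ω_s² = 4/11
Coupling ω_s² = ω_c¹ ⇒ overall = 73/90 × 4/11 = 146/495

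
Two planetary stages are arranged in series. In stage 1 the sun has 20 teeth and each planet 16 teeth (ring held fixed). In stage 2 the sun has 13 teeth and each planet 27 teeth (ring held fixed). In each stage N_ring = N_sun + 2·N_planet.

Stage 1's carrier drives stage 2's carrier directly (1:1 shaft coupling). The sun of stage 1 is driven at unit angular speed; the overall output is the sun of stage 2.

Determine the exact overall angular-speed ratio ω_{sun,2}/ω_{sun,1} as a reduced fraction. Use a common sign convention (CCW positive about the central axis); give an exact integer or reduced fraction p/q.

200/117

Stage 1: N_ring = 20 + 2·16 = 52
Stage 1: 20(ω_s−ω_c) = −52(ω_r−ω_c),  ω_r=0, ω_s=1
Stage 1: 20(1−ω_c) = −52(0−ω_c)  ⇒  72ω_c = 20  ⇒  ω_c = 5/18
  ⇒ ω_c¹/ω_s¹ = 5/18
Stage 2: N_ring = 13 + 2·27 = 67
Stage 2: 13(ω_s−ω_c) = −67(ω_r−ω_c),  ω_r=0, ω_c=1
Stage 2: ω_s = 1 − (67/13)(0−1) = 80/13
  ⇒ ω_s²/ω_c² = 80/13
Coupling ω_c² = ω_c¹ ⇒ overall = 5/18 × 80/13 = 200/117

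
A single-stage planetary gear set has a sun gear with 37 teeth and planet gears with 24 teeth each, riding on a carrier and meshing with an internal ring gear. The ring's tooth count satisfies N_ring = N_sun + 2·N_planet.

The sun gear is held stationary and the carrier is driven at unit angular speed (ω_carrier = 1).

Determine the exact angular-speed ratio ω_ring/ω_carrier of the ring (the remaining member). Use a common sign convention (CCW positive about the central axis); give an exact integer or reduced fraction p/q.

122/85

N_ring = 37 + 2·24 = 85
37(ω_s−ω_c) = −85(ω_r−ω_c),  ω_s=0, ω_c=1
ω_r = 1 − (37/85)(0−1) = 122/85
ω_r/ω_c = 122/85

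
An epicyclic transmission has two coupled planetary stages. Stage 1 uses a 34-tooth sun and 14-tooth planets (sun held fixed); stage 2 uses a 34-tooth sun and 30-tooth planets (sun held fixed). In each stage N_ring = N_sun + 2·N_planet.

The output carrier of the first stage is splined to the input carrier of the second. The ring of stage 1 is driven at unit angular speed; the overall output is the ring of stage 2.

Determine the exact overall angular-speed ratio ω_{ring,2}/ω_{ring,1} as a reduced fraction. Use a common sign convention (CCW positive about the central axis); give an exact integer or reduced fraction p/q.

Stage 1: N_ring = 34 + 2·14 = 62
Stage 1: 34(ω_s−ω_c) = −62(ω_r−ω_c),  ω_s=0, ω_r=1
Stage 1: 34(0−ω_c) = −62(1−ω_c)  ⇒  96ω_c = 62  ⇒  ω_c = 31/48
  ⇒ ω_c¹/ω_r¹ = 31/48
Stage 2: N_ring = 34 + 2·30 = 94
Stage 2: 34(ω_s−ω_c) = −94(ω_r−ω_c),  ω_s=0, ω_c=1
Stage 2: ω_r = 1 − (34/94)(0−1) = 64/47
  ⇒ ω_r²/ω_c² = 64/47
Coupling ω_c² = ω_c¹ ⇒ overall = 31/48 × 64/47 = 124/141

124/141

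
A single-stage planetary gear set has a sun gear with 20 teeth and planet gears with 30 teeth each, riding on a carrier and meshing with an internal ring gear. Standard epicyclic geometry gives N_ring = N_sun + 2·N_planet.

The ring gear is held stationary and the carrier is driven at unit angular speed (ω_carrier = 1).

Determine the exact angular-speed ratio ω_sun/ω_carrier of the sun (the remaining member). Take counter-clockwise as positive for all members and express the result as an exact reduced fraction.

N_ring = 20 + 2·30 = 80
20(ω_s−ω_c) = −80(ω_r−ω_c),  ω_r=0, ω_c=1
ω_s = 1 − (80/20)(0−1) = 5
ω_s/ω_c = 5

5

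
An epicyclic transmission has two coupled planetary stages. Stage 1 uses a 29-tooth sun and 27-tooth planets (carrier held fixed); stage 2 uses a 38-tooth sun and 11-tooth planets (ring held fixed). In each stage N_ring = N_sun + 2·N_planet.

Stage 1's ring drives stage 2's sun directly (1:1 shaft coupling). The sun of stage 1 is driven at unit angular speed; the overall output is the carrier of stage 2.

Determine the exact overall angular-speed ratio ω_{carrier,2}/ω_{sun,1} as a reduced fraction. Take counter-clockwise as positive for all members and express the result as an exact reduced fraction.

Stage 1: N_ring = 29 + 2·27 = 83
Stage 1: 29(ω_s−ω_c) = −83(ω_r−ω_c),  ω_c=0, ω_s=1
Stage 1: ω_r = 0 − (29/83)(1−0) = -29/83
  ⇒ ω_r¹/ω_s¹ = -29/83
Stage 2: N_ring = 38 + 2·11 = 60
Stage 2: 38(ω_s−ω_c) = −60(ω_r−ω_c),  ω_r=0, ω_s=1
Stage 2: 38(1−ω_c) = −60(0−ω_c)  ⇒  98ω_c = 38  ⇒  ω_c = 19/49
  ⇒ ω_c²/ω_s² = 19/49
Coupling ω_s² = ω_r¹ ⇒ overall = -29/83 × 19/49 = -551/4067

-551/4067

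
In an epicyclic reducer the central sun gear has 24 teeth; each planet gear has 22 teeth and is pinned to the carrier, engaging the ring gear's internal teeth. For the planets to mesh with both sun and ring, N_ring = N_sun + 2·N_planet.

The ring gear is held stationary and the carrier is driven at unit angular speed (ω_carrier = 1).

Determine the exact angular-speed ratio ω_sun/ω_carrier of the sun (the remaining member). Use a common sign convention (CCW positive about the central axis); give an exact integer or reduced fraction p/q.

23/6

N_ring = 24 + 2·22 = 68
24(ω_s−ω_c) = −68(ω_r−ω_c),  ω_r=0, ω_c=1
ω_s = 1 − (68/24)(0−1) = 23/6
ω_s/ω_c = 23/6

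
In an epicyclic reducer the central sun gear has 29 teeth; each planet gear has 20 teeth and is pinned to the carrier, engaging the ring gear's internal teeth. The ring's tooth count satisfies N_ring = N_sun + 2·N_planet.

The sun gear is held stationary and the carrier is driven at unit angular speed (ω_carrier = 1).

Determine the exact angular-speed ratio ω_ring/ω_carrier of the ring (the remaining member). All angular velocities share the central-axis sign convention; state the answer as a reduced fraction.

N_ring = 29 + 2·20 = 69
29(ω_s−ω_c) = −69(ω_r−ω_c),  ω_s=0, ω_c=1
ω_r = 1 − (29/69)(0−1) = 98/69
ω_r/ω_c = 98/69

98/69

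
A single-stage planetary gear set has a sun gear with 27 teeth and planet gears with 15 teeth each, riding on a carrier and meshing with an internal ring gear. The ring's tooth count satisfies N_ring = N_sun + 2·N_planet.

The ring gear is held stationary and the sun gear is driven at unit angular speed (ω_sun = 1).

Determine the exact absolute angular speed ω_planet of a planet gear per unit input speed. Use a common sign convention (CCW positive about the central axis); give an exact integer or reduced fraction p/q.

N_ring = 27 + 2·15 = 57
27(ω_s−ω_c) = −57(ω_r−ω_c),  ω_r=0, ω_s=1
27(1−ω_c) = −57(0−ω_c)  ⇒  84ω_c = 27  ⇒  ω_c = 9/28
sun–planet: 27·(1−9/28) = −15·(ω_p−ω_c)  ⇒  ω_p−ω_c = −(27/15)·(19/28) = -171/140
ω_p = 9/28 − 171/140 = -9/10

-9/10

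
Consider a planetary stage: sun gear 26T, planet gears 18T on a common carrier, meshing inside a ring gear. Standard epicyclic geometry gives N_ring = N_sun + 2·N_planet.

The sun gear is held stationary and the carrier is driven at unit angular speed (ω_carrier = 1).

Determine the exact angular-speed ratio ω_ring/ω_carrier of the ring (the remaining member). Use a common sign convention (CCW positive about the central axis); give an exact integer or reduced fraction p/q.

N_ring = 26 + 2·18 = 62
26(ω_s−ω_c) = −62(ω_r−ω_c),  ω_s=0, ω_c=1
ω_r = 1 − (26/62)(0−1) = 44/31
ω_r/ω_c = 44/31

44/31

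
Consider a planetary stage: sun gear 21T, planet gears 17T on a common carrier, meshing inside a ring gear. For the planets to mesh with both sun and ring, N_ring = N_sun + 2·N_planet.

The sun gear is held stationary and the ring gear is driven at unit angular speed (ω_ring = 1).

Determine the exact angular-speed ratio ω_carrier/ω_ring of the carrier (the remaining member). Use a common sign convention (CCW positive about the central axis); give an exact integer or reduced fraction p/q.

55/76

N_ring = 21 + 2·17 = 55
21(ω_s−ω_c) = −55(ω_r−ω_c),  ω_s=0, ω_r=1
21(0−ω_c) = −55(1−ω_c)  ⇒  76ω_c = 55  ⇒  ω_c = 55/76
ω_c/ω_r = 55/76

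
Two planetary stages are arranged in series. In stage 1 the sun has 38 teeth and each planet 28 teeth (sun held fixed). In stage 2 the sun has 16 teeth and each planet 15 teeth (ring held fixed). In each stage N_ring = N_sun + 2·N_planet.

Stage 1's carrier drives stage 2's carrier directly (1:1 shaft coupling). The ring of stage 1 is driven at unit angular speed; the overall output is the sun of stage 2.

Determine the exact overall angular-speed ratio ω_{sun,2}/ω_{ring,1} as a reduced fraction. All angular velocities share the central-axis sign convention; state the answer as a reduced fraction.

1457/528

Stage 1: N_ring = 38 + 2·28 = 94
Stage 1: 38(ω_s−ω_c) = −94(ω_r−ω_c),  ω_s=0, ω_r=1
Stage 1: 38(0−ω_c) = −94(1−ω_c)  ⇒  132ω_c = 94  ⇒  ω_c = 47/66
  ⇒ ω_c¹/ω_r¹ = 47/66
Stage 2: N_ring = 16 + 2·15 = 46
Stage 2: 16(ω_s−ω_c) = −46(ω_r−ω_c),  ω_r=0, ω_c=1
Stage 2: ω_s = 1 − (46/16)(0−1) = 31/8
  ⇒ ω_s²/ω_c² = 31/8
Coupling ω_c² = ω_c¹ ⇒ overall = 47/66 × 31/8 = 1457/528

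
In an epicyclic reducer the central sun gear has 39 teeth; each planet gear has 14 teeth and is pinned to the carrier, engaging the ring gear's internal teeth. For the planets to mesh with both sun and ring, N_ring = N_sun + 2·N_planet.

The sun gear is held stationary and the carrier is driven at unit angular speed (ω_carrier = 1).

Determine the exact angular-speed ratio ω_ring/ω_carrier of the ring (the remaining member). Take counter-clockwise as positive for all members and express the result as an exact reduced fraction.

106/67

N_ring = 39 + 2·14 = 67
39(ω_s−ω_c) = −67(ω_r−ω_c),  ω_s=0, ω_c=1
ω_r = 1 − (39/67)(0−1) = 106/67
ω_r/ω_c = 106/67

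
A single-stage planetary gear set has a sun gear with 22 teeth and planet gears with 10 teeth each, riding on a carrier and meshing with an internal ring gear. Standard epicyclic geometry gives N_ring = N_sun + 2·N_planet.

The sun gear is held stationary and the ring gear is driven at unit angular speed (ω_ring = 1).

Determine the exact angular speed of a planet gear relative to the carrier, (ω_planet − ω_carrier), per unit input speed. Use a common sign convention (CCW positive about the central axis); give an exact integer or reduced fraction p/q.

N_ring = 22 + 2·10 = 42
22(ω_s−ω_c) = −42(ω_r−ω_c),  ω_s=0, ω_r=1
22(0−ω_c) = −42(1−ω_c)  ⇒  64ω_c = 42  ⇒  ω_c = 21/32
sun–planet: 22·(0−21/32) = −10·(ω_p−ω_c)  ⇒  ω_p−ω_c = −(22/10)·(-21/32) = 231/160

231/160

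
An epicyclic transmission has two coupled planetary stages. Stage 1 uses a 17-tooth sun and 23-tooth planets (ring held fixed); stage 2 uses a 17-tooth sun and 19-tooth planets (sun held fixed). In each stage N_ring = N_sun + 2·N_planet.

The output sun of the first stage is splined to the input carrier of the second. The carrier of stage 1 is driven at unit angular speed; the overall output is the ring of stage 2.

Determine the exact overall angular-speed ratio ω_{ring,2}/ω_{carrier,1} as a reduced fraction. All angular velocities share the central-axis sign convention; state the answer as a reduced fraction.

Stage 1: N_ring = 17 + 2·23 = 63
Stage 1: 17(ω_s−ω_c) = −63(ω_r−ω_c),  ω_r=0, ω_c=1
Stage 1: ω_s = 1 − (63/17)(0−1) = 80/17
  ⇒ ω_s¹/ω_c¹ = 80/17
Stage 2: N_ring = 17 + 2·19 = 55
Stage 2: 17(ω_s−ω_c) = −55(ω_r−ω_c),  ω_s=0, ω_c=1
Stage 2: ω_r = 1 − (17/55)(0−1) = 72/55
  ⇒ ω_r²/ω_c² = 72/55
Coupling ω_c² = ω_s¹ ⇒ overall = 80/17 × 72/55 = 1152/187

1152/187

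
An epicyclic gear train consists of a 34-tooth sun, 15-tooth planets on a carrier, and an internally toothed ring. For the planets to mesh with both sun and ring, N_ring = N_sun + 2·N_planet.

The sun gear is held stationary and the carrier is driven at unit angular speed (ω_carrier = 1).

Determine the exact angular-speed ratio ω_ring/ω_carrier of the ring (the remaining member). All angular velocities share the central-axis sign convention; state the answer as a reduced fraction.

N_ring = 34 + 2·15 = 64
34(ω_s−ω_c) = −64(ω_r−ω_c),  ω_s=0, ω_c=1
ω_r = 1 − (34/64)(0−1) = 49/32
ω_r/ω_c = 49/32

49/32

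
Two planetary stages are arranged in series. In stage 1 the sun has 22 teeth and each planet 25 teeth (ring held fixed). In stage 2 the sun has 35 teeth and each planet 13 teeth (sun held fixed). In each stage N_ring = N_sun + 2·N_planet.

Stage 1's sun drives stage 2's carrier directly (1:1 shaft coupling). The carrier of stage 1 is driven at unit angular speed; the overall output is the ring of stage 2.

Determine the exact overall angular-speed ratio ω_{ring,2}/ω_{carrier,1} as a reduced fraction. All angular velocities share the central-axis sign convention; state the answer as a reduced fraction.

4512/671

Stage 1: N_ring = 22 + 2·25 = 72
Stage 1: 22(ω_s−ω_c) = −72(ω_r−ω_c),  ω_r=0, ω_c=1
Stage 1: ω_s = 1 − (72/22)(0−1) = 47/11
  ⇒ ω_s¹/ω_c¹ = 47/11
Stage 2: N_ring = 35 + 2·13 = 61
Stage 2: 35(ω_s−ω_c) = −61(ω_r−ω_c),  ω_s=0, ω_c=1
Stage 2: ω_r = 1 − (35/61)(0−1) = 96/61
  ⇒ ω_r²/ω_c² = 96/61
Coupling ω_c² = ω_s¹ ⇒ overall = 47/11 × 96/61 = 4512/671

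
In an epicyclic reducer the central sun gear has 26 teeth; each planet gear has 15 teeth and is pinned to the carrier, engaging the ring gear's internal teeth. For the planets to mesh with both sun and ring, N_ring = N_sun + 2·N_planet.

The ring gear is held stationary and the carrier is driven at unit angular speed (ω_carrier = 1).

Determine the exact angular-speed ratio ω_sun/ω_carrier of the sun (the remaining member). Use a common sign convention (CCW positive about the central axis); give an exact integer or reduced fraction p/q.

41/13

N_ring = 26 + 2·15 = 56
26(ω_s−ω_c) = −56(ω_r−ω_c),  ω_r=0, ω_c=1
ω_s = 1 − (56/26)(0−1) = 41/13
ω_s/ω_c = 41/13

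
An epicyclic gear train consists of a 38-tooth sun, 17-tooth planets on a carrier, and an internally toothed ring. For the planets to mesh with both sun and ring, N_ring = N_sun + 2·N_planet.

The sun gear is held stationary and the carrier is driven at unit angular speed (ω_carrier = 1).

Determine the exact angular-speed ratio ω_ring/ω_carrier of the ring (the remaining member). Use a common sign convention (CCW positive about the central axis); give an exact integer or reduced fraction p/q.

55/36

N_ring = 38 + 2·17 = 72
38(ω_s−ω_c) = −72(ω_r−ω_c),  ω_s=0, ω_c=1
ω_r = 1 − (38/72)(0−1) = 55/36
ω_r/ω_c = 55/36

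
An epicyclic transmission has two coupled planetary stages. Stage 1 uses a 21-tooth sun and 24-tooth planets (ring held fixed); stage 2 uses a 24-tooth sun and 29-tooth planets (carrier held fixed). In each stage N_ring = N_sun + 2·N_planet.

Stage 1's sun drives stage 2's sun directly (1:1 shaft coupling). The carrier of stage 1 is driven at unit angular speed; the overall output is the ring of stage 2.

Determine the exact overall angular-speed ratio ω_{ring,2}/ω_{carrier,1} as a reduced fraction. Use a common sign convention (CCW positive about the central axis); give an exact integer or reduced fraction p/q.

-360/287

Stage 1: N_ring = 21 + 2·24 = 69
Stage 1: 21(ω_s−ω_c) = −69(ω_r−ω_c),  ω_r=0, ω_c=1
Stage 1: ω_s = 1 − (69/21)(0−1) = 30/7
  ⇒ ω_s¹/ω_c¹ = 30/7
Stage 2: N_ring = 24 + 2·29 = 82
Stage 2: 24(ω_s−ω_c) = −82(ω_r−ω_c),  ω_c=0, ω_s=1
Stage 2: ω_r = 0 − (24/82)(1−0) = -12/41
  ⇒ ω_r²/ω_s² = -12/41
Coupling ω_s² = ω_s¹ ⇒ overall = 30/7 × -12/41 = -360/287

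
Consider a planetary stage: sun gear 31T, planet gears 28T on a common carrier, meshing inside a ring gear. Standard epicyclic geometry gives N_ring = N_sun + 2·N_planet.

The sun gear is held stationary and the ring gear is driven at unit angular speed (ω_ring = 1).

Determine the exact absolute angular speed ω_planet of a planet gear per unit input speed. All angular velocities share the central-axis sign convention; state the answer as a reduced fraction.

N_ring = 31 + 2·28 = 87
31(ω_s−ω_c) = −87(ω_r−ω_c),  ω_s=0, ω_r=1
31(0−ω_c) = −87(1−ω_c)  ⇒  118ω_c = 87  ⇒  ω_c = 87/118
sun–planet: 31·(0−87/118) = −28·(ω_p−ω_c)  ⇒  ω_p−ω_c = −(31/28)·(-87/118) = 2697/3304
ω_p = 87/118 + 2697/3304 = 87/56

87/56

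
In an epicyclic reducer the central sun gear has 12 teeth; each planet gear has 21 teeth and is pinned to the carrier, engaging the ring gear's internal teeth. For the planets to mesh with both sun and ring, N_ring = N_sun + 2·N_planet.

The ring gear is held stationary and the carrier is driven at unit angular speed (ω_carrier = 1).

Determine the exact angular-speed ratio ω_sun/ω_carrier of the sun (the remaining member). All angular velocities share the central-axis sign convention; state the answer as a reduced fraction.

N_ring = 12 + 2·21 = 54
12(ω_s−ω_c) = −54(ω_r−ω_c),  ω_r=0, ω_c=1
ω_s = 1 − (54/12)(0−1) = 11/2
ω_s/ω_c = 11/2

11/2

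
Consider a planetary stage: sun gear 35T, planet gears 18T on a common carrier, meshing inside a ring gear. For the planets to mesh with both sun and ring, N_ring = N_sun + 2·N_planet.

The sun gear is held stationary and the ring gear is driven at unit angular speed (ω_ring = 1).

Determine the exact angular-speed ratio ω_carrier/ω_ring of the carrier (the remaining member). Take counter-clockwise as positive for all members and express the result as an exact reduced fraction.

71/106

N_ring = 35 + 2·18 = 71
35(ω_s−ω_c) = −71(ω_r−ω_c),  ω_s=0, ω_r=1
35(0−ω_c) = −71(1−ω_c)  ⇒  106ω_c = 71  ⇒  ω_c = 71/106
ω_c/ω_r = 71/106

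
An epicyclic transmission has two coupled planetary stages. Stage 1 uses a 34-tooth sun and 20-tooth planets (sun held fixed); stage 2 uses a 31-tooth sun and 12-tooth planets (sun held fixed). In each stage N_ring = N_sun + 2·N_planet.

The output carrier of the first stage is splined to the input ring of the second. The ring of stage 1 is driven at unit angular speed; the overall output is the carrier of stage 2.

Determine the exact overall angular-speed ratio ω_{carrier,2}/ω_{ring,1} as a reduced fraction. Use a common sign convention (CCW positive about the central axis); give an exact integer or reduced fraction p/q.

2035/4644

Stage 1: N_ring = 34 + 2·20 = 74
Stage 1: 34(ω_s−ω_c) = −74(ω_r−ω_c),  ω_s=0, ω_r=1
Stage 1: 34(0−ω_c) = −74(1−ω_c)  ⇒  108ω_c = 74  ⇒  ω_c = 37/54
  ⇒ ω_c¹/ω_r¹ = 37/54
Stage 2: N_ring = 31 + 2·12 = 55
Stage 2: 31(ω_s−ω_c) = −55(ω_r−ω_c),  ω_s=0, ω_r=1
Stage 2: 31(0−ω_c) = −55(1−ω_c)  ⇒  86ω_c = 55  ⇒  ω_c = 55/86
  ⇒ ω_c²/ω_r² = 55/86
Coupling ω_r² = ω_c¹ ⇒ overall = 37/54 × 55/86 = 2035/4644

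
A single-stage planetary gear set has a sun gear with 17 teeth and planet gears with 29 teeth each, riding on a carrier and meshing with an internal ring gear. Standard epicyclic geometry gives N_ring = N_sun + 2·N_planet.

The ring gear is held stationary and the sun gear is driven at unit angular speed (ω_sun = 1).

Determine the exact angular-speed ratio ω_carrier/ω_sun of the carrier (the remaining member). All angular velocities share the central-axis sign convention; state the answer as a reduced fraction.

N_ring = 17 + 2·29 = 75
17(ω_s−ω_c) = −75(ω_r−ω_c),  ω_r=0, ω_s=1
17(1−ω_c) = −75(0−ω_c)  ⇒  92ω_c = 17  ⇒  ω_c = 17/92
ω_c/ω_s = 17/92

17/92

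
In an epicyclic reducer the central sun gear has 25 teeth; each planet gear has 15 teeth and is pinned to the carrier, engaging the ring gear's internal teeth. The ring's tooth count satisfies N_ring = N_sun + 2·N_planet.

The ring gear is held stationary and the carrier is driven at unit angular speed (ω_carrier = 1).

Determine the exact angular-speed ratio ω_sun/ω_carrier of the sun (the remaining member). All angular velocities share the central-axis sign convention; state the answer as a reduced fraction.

16/5

N_ring = 25 + 2·15 = 55
25(ω_s−ω_c) = −55(ω_r−ω_c),  ω_r=0, ω_c=1
ω_s = 1 − (55/25)(0−1) = 16/5
ω_s/ω_c = 16/5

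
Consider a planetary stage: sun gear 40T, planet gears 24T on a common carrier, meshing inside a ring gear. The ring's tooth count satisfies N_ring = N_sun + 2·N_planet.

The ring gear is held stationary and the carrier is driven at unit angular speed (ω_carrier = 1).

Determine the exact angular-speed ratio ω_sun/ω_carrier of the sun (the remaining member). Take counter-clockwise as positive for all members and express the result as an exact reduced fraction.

N_ring = 40 + 2·24 = 88
40(ω_s−ω_c) = −88(ω_r−ω_c),  ω_r=0, ω_c=1
ω_s = 1 − (88/40)(0−1) = 16/5
ω_s/ω_c = 16/5

16/5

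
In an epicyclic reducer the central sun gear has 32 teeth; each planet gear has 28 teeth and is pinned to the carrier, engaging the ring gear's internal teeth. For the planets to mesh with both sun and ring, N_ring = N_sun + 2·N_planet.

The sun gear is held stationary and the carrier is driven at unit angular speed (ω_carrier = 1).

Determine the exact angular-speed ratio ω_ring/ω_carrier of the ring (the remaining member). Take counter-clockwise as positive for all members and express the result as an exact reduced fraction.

15/11

N_ring = 32 + 2·28 = 88
32(ω_s−ω_c) = −88(ω_r−ω_c),  ω_s=0, ω_c=1
ω_r = 1 − (32/88)(0−1) = 15/11
ω_r/ω_c = 15/11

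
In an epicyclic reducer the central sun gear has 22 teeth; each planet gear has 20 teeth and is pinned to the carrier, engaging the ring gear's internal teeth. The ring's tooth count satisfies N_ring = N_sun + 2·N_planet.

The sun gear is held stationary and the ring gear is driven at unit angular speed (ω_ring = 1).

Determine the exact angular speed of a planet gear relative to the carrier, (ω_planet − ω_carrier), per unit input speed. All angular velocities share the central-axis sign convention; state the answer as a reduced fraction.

N_ring = 22 + 2·20 = 62
22(ω_s−ω_c) = −62(ω_r−ω_c),  ω_s=0, ω_r=1
22(0−ω_c) = −62(1−ω_c)  ⇒  84ω_c = 62  ⇒  ω_c = 31/42
sun–planet: 22·(0−31/42) = −20·(ω_p−ω_c)  ⇒  ω_p−ω_c = −(22/20)·(-31/42) = 341/420

341/420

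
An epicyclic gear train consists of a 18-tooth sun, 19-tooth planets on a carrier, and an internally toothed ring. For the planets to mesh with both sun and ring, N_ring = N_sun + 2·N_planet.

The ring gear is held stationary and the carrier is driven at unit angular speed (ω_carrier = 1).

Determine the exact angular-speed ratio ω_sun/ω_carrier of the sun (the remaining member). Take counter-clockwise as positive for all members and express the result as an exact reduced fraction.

N_ring = 18 + 2·19 = 56
18(ω_s−ω_c) = −56(ω_r−ω_c),  ω_r=0, ω_c=1
ω_s = 1 − (56/18)(0−1) = 37/9
ω_s/ω_c = 37/9

37/9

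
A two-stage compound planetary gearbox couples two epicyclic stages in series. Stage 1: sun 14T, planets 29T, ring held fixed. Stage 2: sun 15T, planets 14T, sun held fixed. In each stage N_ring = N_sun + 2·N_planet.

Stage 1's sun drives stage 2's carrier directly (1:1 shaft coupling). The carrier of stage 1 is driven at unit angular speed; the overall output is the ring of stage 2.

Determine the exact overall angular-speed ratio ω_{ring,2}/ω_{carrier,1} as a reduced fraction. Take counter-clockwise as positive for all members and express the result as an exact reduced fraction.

Stage 1: N_ring = 14 + 2·29 = 72
Stage 1: 14(ω_s−ω_c) = −72(ω_r−ω_c),  ω_r=0, ω_c=1
Stage 1: ω_s = 1 − (72/14)(0−1) = 43/7
  ⇒ ω_s¹/ω_c¹ = 43/7
Stage 2: N_ring = 15 + 2·14 = 43
Stage 2: 15(ω_s−ω_c) = −43(ω_r−ω_c),  ω_s=0, ω_c=1
Stage 2: ω_r = 1 − (15/43)(0−1) = 58/43
  ⇒ ω_r²/ω_c² = 58/43
Coupling ω_c² = ω_s¹ ⇒ overall = 43/7 × 58/43 = 58/7

58/7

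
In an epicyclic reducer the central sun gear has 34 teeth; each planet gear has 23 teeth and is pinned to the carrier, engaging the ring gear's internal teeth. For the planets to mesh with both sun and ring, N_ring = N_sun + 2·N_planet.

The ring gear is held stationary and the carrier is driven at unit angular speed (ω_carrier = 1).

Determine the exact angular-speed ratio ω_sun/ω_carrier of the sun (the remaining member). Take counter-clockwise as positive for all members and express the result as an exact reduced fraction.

N_ring = 34 + 2·23 = 80
34(ω_s−ω_c) = −80(ω_r−ω_c),  ω_r=0, ω_c=1
ω_s = 1 − (80/34)(0−1) = 57/17
ω_s/ω_c = 57/17

57/17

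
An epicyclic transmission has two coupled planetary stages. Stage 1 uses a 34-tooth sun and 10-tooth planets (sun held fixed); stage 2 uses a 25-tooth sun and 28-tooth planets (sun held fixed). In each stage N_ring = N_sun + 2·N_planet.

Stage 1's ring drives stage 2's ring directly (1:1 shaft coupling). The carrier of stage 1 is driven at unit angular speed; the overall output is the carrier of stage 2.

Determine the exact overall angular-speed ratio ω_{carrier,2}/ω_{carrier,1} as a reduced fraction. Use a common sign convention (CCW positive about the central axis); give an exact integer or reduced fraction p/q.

Stage 1: N_ring = 34 + 2·10 = 54
Stage 1: 34(ω_s−ω_c) = −54(ω_r−ω_c),  ω_s=0, ω_c=1
Stage 1: ω_r = 1 − (34/54)(0−1) = 44/27
  ⇒ ω_r¹/ω_c¹ = 44/27
Stage 2: N_ring = 25 + 2·28 = 81
Stage 2: 25(ω_s−ω_c) = −81(ω_r−ω_c),  ω_s=0, ω_r=1
Stage 2: 25(0−ω_c) = −81(1−ω_c)  ⇒  106ω_c = 81  ⇒  ω_c = 81/106
  ⇒ ω_c²/ω_r² = 81/106
Coupling ω_r² = ω_r¹ ⇒ overall = 44/27 × 81/106 = 66/53

66/53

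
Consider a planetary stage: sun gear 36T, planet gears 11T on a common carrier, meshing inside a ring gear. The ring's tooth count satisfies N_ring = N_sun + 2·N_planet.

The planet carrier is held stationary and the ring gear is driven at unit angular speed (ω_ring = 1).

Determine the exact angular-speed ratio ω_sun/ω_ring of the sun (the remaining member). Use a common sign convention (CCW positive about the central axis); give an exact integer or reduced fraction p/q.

N_ring = 36 + 2·11 = 58
36(ω_s−ω_c) = −58(ω_r−ω_c),  ω_c=0, ω_r=1
ω_s = 0 − (58/36)(1−0) = -29/18
ω_s/ω_r = -29/18

-29/18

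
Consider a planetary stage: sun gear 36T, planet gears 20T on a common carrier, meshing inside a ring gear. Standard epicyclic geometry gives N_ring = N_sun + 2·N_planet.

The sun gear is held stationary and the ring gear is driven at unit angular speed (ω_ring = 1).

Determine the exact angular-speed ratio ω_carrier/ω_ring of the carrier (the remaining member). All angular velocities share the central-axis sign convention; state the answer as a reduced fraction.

19/28

N_ring = 36 + 2·20 = 76
36(ω_s−ω_c) = −76(ω_r−ω_c),  ω_s=0, ω_r=1
36(0−ω_c) = −76(1−ω_c)  ⇒  112ω_c = 76  ⇒  ω_c = 19/28
ω_c/ω_r = 19/28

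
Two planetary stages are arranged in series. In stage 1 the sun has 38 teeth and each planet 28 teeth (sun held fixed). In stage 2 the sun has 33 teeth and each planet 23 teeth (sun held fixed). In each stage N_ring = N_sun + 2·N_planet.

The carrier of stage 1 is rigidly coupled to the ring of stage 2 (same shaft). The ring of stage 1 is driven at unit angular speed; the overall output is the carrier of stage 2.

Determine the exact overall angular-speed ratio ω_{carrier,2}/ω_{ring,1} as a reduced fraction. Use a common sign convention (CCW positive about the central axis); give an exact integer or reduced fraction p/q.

3713/7392

Stage 1: N_ring = 38 + 2·28 = 94
Stage 1: 38(ω_s−ω_c) = −94(ω_r−ω_c),  ω_s=0, ω_r=1
Stage 1: 38(0−ω_c) = −94(1−ω_c)  ⇒  132ω_c = 94  ⇒  ω_c = 47/66
  ⇒ ω_c¹/ω_r¹ = 47/66
Stage 2: N_ring = 33 + 2·23 = 79
Stage 2: 33(ω_s−ω_c) = −79(ω_r−ω_c),  ω_s=0, ω_r=1
Stage 2: 33(0−ω_c) = −79(1−ω_c)  ⇒  112ω_c = 79  ⇒  ω_c = 79/112
  ⇒ ω_c²/ω_r² = 79/112
Coupling ω_r² = ω_c¹ ⇒ overall = 47/66 × 79/112 = 3713/7392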